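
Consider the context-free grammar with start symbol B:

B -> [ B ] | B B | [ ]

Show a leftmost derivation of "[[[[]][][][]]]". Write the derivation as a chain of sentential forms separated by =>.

B=>[B]=>[[B]]=>[[BB]]=>[[BBB]]=>[[BBBB]]=>[[[B]BBB]]=>[[[[]]BBB]]=>[[[[]][]BB]]=>[[[[]][][]B]]=>[[[[]][][][]]]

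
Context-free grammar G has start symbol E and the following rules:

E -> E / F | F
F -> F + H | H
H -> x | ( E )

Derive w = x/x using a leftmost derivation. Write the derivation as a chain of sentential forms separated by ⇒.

E ⇒ E/F ⇒ F/F ⇒ H/F ⇒ x/F ⇒ x/H ⇒ x/x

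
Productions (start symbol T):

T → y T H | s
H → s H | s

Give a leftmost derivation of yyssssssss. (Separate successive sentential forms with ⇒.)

T ⇒ yTH   [T → y T H]
yTH ⇒ yyTHH   [T → y T H]
yyTHH ⇒ yysHH   [T → s]
yysHH ⇒ yyssHH   [H → s H]
yyssHH ⇒ yysssHH   [H → s H]
yysssHH ⇒ yyssssHH   [H → s H]
yyssssHH ⇒ yysssssHH   [H → s H]
yysssssHH ⇒ yyssssssHH   [H → s H]
yyssssssHH ⇒ yysssssssH   [H → s]
yysssssssH ⇒ yyssssssss   [H → s]

T⇒yTH⇒yyTHH⇒yysHH⇒yyssHH⇒yysssHH⇒yyssssHH⇒yysssssHH⇒yyssssssHH⇒yysssssssH⇒yyssssssss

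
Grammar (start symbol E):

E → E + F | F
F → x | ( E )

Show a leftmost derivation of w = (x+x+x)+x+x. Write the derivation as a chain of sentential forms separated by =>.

E => E+F   [E → E + F]
E+F => E+F+F   [E → E + F]
E+F+F => F+F+F   [E → F]
F+F+F => (E)+F+F   [F → ( E )]
(E)+F+F => (E+F)+F+F   [E → E + F]
(E+F)+F+F => (E+F+F)+F+F   [E → E + F]
(E+F+F)+F+F => (F+F+F)+F+F   [E → F]
(F+F+F)+F+F => (x+F+F)+F+F   [F → x]
(x+F+F)+F+F => (x+x+F)+F+F   [F → x]
(x+x+F)+F+F => (x+x+x)+F+F   [F → x]
(x+x+x)+F+F => (x+x+x)+x+F   [F → x]
(x+x+x)+x+F => (x+x+x)+x+x   [F → x]

E=>E+F=>E+F+F=>F+F+F=>(E)+F+F=>(E+F)+F+F=>(E+F+F)+F+F=>(F+F+F)+F+F=>(x+F+F)+F+F=>(x+x+F)+F+F=>(x+x+x)+F+F=>(x+x+x)+x+F=>(x+x+x)+x+x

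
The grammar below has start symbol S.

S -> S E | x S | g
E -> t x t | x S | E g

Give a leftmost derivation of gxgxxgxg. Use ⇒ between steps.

S ⇒ SE   [S -> S E]
SE ⇒ gE   [S -> g]
gE ⇒ gxS   [E -> x S]
gxS ⇒ gxSE   [S -> S E]
gxSE ⇒ gxgE   [S -> g]
gxgE ⇒ gxgxS   [E -> x S]
gxgxS ⇒ gxgxxS   [S -> x S]
gxgxxS ⇒ gxgxxSE   [S -> S E]
gxgxxSE ⇒ gxgxxgE   [S -> g]
gxgxxgE ⇒ gxgxxgxS   [E -> x S]
gxgxxgxS ⇒ gxgxxgxg   [S -> g]

S ⇒ SE ⇒ gE ⇒ gxS ⇒ gxSE ⇒ gxgE ⇒ gxgxS ⇒ gxgxxS ⇒ gxgxxSE ⇒ gxgxxgE ⇒ gxgxxgxS ⇒ gxgxxgxg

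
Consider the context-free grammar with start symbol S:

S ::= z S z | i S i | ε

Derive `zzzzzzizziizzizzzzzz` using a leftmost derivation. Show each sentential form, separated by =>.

S => zSz   [S ::= z S z]
zSz => zzSzz   [S ::= z S z]
zzSzz => zzzSzzz   [S ::= z S z]
zzzSzzz => zzzzSzzzz   [S ::= z S z]
zzzzSzzzz => zzzzzSzzzzz   [S ::= z S z]
zzzzzSzzzzz => zzzzzzSzzzzzz   [S ::= z S z]
zzzzzzSzzzzzz => zzzzzziSizzzzzz   [S ::= i S i]
zzzzzziSizzzzzz => zzzzzzizSzizzzzzz   [S ::= z S z]
zzzzzzizSzizzzzzz => zzzzzzizzSzzizzzzzz   [S ::= z S z]
zzzzzzizzSzzizzzzzz => zzzzzzizziSizzizzzzzz   [S ::= i S i]
zzzzzzizziSizzizzzzzz => zzzzzzizziizzizzzzzz   [S ::= ε]

S=>zSz=>zzSzz=>zzzSzzz=>zzzzSzzzz=>zzzzzSzzzzz=>zzzzzzSzzzzzz=>zzzzzziSizzzzzz=>zzzzzzizSzizzzzzz=>zzzzzzizzSzzizzzzzz=>zzzzzzizziSizzizzzzzz=>zzzzzzizziizzizzzzzz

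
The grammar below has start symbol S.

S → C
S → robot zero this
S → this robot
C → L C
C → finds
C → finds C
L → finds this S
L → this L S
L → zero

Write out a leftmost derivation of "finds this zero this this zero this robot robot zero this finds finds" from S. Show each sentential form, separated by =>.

S => C   [S → C]
C => L C   [C → L C]
L C => finds this S C   [L → finds this S]
finds this S C => finds this C C   [S → C]
finds this C C => finds this L C C   [C → L C]
finds this L C C => finds this zero C C   [L → zero]
finds this zero C C => finds this zero L C C   [C → L C]
finds this zero L C C => finds this zero this L S C C   [L → this L S]
finds this zero this L S C C => finds this zero this this L S S C C   [L → this L S]
finds this zero this this L S S C C => finds this zero this this zero S S C C   [L → zero]
finds this zero this this zero S S C C => finds this zero this this zero this robot S C C   [S → this robot]
finds this zero this this zero this robot S C C => finds this zero this this zero this robot robot zero this C C   [S → robot zero this]
finds this zero this this zero this robot robot zero this C C => finds this zero this this zero this robot robot zero this finds C   [C → finds]
finds this zero this this zero this robot robot zero this finds C => finds this zero this this zero this robot robot zero this finds finds   [C → finds]

S => C => L C => finds this S C => finds this C C => finds this L C C => finds this zero C C => finds this zero L C C => finds this zero this L S C C => finds this zero this this L S S C C => finds this zero this this zero S S C C => finds this zero this this zero this robot S C C => finds this zero this this zero this robot robot zero this C C => finds this zero this this zero this robot robot zero this finds C => finds this zero this this zero this robot robot zero this finds finds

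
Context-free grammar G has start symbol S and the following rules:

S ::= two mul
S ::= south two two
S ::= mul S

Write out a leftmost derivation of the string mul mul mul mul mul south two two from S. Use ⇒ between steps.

S ⇒ mul S ⇒ mul mul S ⇒ mul mul mul S ⇒ mul mul mul mul S ⇒ mul mul mul mul mul S ⇒ mul mul mul mul mul south two two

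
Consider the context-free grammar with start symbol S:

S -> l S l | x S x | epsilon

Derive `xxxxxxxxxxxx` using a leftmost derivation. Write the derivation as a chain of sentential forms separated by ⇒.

S⇒xSx⇒xxSxx⇒xxxSxxx⇒xxxxSxxxx⇒xxxxxSxxxxx⇒xxxxxxSxxxxxx⇒xxxxxxxxxxxx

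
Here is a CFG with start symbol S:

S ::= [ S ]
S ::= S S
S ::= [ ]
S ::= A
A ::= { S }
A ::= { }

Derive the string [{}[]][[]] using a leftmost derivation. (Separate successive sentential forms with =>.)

S=>SS=>[S]S=>[SS]S=>[AS]S=>[{}S]S=>[{}[]]S=>[{}[]][S]=>[{}[]][[]]

S => SS   [S ::= S S]
SS => [S]S   [S ::= [ S ]]
[S]S => [SS]S   [S ::= S S]
[SS]S => [AS]S   [S ::= A]
[AS]S => [{}S]S   [A ::= { }]
[{}S]S => [{}[]]S   [S ::= [ ]]
[{}[]]S => [{}[]][S]   [S ::= [ S ]]
[{}[]][S] => [{}[]][[]]   [S ::= [ ]]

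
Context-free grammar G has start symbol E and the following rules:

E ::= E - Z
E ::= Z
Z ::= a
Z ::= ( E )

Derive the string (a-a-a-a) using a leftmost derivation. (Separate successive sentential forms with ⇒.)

E ⇒ Z ⇒ (E) ⇒ (E-Z) ⇒ (E-Z-Z) ⇒ (E-Z-Z-Z) ⇒ (Z-Z-Z-Z) ⇒ (a-Z-Z-Z) ⇒ (a-a-Z-Z) ⇒ (a-a-a-Z) ⇒ (a-a-a-a)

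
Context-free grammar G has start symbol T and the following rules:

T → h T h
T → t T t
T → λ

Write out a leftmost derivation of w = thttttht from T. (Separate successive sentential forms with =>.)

T => tTt => thTht => thtTtht => thttTttht => thttttht

T => tTt   [T → t T t]
tTt => thTht   [T → h T h]
thTht => thtTtht   [T → t T t]
thtTtht => thttTttht   [T → t T t]
thttTttht => thttttht   [T → λ]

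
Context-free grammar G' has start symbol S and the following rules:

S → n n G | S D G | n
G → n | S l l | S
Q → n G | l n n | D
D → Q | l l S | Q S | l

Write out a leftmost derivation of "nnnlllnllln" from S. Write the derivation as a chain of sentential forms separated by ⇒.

S ⇒ SDG ⇒ SDGDG ⇒ nnGDGDG ⇒ nnSllDGDG ⇒ nnnllDGDG ⇒ nnnlllGDG ⇒ nnnlllSllDG ⇒ nnnlllnllDG ⇒ nnnlllnlllG ⇒ nnnlllnllln

S ⇒ SDG   [S → S D G]
SDG ⇒ SDGDG   [S → S D G]
SDGDG ⇒ nnGDGDG   [S → n n G]
nnGDGDG ⇒ nnSllDGDG   [G → S l l]
nnSllDGDG ⇒ nnnllDGDG   [S → n]
nnnllDGDG ⇒ nnnlllGDG   [D → l]
nnnlllGDG ⇒ nnnlllSllDG   [G → S l l]
nnnlllSllDG ⇒ nnnlllnllDG   [S → n]
nnnlllnllDG ⇒ nnnlllnlllG   [D → l]
nnnlllnlllG ⇒ nnnlllnllln   [G → n]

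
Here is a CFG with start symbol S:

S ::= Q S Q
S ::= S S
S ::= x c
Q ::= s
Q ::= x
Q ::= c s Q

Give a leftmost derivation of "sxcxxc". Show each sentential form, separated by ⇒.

S ⇒ SS ⇒ QSQS ⇒ sSQS ⇒ sxcQS ⇒ sxcxS ⇒ sxcxxc

S ⇒ SS   [S ::= S S]
SS ⇒ QSQS   [S ::= Q S Q]
QSQS ⇒ sSQS   [Q ::= s]
sSQS ⇒ sxcQS   [S ::= x c]
sxcQS ⇒ sxcxS   [Q ::= x]
sxcxS ⇒ sxcxxc   [S ::= x c]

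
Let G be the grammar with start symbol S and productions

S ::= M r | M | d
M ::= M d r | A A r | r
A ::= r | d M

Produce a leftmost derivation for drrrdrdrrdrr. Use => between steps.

S=>Mr=>Mdrr=>AArdrr=>dMArdrr=>dAArArdrr=>drArArdrr=>drrrArdrr=>drrrdMrdrr=>drrrdMdrrdrr=>drrrdrdrrdrr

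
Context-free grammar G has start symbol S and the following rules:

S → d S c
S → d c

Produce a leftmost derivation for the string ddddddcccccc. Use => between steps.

S => dSc => ddScc => dddSccc => ddddScccc => dddddSccccc => ddddddcccccc

S => dSc   [S → d S c]
dSc => ddScc   [S → d S c]
ddScc => dddSccc   [S → d S c]
dddSccc => ddddScccc   [S → d S c]
ddddScccc => dddddSccccc   [S → d S c]
dddddSccccc => ddddddcccccc   [S → d c]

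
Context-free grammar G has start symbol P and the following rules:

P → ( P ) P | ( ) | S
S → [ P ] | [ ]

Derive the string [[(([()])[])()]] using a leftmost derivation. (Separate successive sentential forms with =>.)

P => S => [P] => [S] => [[P]] => [[(P)P]] => [[((P)P)P]] => [[((S)P)P]] => [[(([P])P)P]] => [[(([()])P)P]] => [[(([()])S)P]] => [[(([()])[])P]] => [[(([()])[])()]]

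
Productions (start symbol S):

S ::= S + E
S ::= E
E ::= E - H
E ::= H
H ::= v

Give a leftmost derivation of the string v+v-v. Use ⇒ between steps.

S ⇒ S+E ⇒ E+E ⇒ H+E ⇒ v+E ⇒ v+E-H ⇒ v+H-H ⇒ v+v-H ⇒ v+v-v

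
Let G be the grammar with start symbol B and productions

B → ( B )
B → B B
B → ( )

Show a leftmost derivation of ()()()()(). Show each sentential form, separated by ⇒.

B ⇒ BB ⇒ BBB ⇒ BBBB ⇒ BBBBB ⇒ ()BBBB ⇒ ()()BBB ⇒ ()()()BB ⇒ ()()()()B ⇒ ()()()()()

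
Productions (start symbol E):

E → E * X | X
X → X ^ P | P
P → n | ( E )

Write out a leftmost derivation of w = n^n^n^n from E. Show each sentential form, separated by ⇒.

E ⇒ X ⇒ X^P ⇒ X^P^P ⇒ X^P^P^P ⇒ P^P^P^P ⇒ n^P^P^P ⇒ n^n^P^P ⇒ n^n^n^P ⇒ n^n^n^n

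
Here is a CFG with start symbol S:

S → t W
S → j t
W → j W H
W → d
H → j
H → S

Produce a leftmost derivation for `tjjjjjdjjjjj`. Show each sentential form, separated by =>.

S => tW   [S → t W]
tW => tjWH   [W → j W H]
tjWH => tjjWHH   [W → j W H]
tjjWHH => tjjjWHHH   [W → j W H]
tjjjWHHH => tjjjjWHHHH   [W → j W H]
tjjjjWHHHH => tjjjjjWHHHHH   [W → j W H]
tjjjjjWHHHHH => tjjjjjdHHHHH   [W → d]
tjjjjjdHHHHH => tjjjjjdjHHHH   [H → j]
tjjjjjdjHHHH => tjjjjjdjjHHH   [H → j]
tjjjjjdjjHHH => tjjjjjdjjjHH   [H → j]
tjjjjjdjjjHH => tjjjjjdjjjjH   [H → j]
tjjjjjdjjjjH => tjjjjjdjjjjj   [H → j]

S=>tW=>tjWH=>tjjWHH=>tjjjWHHH=>tjjjjWHHHH=>tjjjjjWHHHHH=>tjjjjjdHHHHH=>tjjjjjdjHHHH=>tjjjjjdjjHHH=>tjjjjjdjjjHH=>tjjjjjdjjjjH=>tjjjjjdjjjjj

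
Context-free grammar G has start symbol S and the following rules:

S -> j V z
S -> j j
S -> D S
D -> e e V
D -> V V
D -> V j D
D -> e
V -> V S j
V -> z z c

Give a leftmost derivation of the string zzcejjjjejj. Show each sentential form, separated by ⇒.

S ⇒ DS   [S -> D S]
DS ⇒ VjDS   [D -> V j D]
VjDS ⇒ VSjjDS   [V -> V S j]
VSjjDS ⇒ zzcSjjDS   [V -> z z c]
zzcSjjDS ⇒ zzcDSjjDS   [S -> D S]
zzcDSjjDS ⇒ zzceSjjDS   [D -> e]
zzceSjjDS ⇒ zzcejjjjDS   [S -> j j]
zzcejjjjDS ⇒ zzcejjjjeS   [D -> e]
zzcejjjjeS ⇒ zzcejjjjejj   [S -> j j]

S⇒DS⇒VjDS⇒VSjjDS⇒zzcSjjDS⇒zzcDSjjDS⇒zzceSjjDS⇒zzcejjjjDS⇒zzcejjjjeS⇒zzcejjjjejj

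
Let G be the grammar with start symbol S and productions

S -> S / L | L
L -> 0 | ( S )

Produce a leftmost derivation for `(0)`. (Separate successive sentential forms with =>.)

S => L => (S) => (L) => (0)

S => L   [S -> L]
L => (S)   [L -> ( S )]
(S) => (L)   [S -> L]
(L) => (0)   [L -> 0]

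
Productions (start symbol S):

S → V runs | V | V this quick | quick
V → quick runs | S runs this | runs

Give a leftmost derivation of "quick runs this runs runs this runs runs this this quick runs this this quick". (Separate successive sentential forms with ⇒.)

S ⇒ V this quick   [S → V this quick]
V this quick ⇒ S runs this this quick   [V → S runs this]
S runs this this quick ⇒ V this quick runs this this quick   [S → V this quick]
V this quick runs this this quick ⇒ S runs this this quick runs this this quick   [V → S runs this]
S runs this this quick runs this this quick ⇒ V runs runs this this quick runs this this quick   [S → V runs]
V runs runs this this quick runs this this quick ⇒ S runs this runs runs this this quick runs this this quick   [V → S runs this]
S runs this runs runs this this quick runs this this quick ⇒ V runs runs this runs runs this this quick runs this this quick   [S → V runs]
V runs runs this runs runs this this quick runs this this quick ⇒ S runs this runs runs this runs runs this this quick runs this this quick   [V → S runs this]
S runs this runs runs this runs runs this this quick runs this this quick ⇒ quick runs this runs runs this runs runs this this quick runs this this quick   [S → quick]

S ⇒ V this quick ⇒ S runs this this quick ⇒ V this quick runs this this quick ⇒ S runs this this quick runs this this quick ⇒ V runs runs this this quick runs this this quick ⇒ S runs this runs runs this this quick runs this this quick ⇒ V runs runs this runs runs this this quick runs this this quick ⇒ S runs this runs runs this runs runs this this quick runs this this quick ⇒ quick runs this runs runs this runs runs this this quick runs this this quick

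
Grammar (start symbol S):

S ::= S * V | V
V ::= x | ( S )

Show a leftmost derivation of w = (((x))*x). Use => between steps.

S => V => (S) => (S*V) => (V*V) => ((S)*V) => ((V)*V) => (((S))*V) => (((V))*V) => (((x))*V) => (((x))*x)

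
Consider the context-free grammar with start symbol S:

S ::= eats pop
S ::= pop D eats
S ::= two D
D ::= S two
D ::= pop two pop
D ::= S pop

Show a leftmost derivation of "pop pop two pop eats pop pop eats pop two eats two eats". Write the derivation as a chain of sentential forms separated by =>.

S => pop D eats => pop S two eats => pop pop D eats two eats => pop pop S two eats two eats => pop pop two D two eats two eats => pop pop two S pop two eats two eats => pop pop two pop D eats pop two eats two eats => pop pop two pop S pop eats pop two eats two eats => pop pop two pop eats pop pop eats pop two eats two eats

S => pop D eats   [S ::= pop D eats]
pop D eats => pop S two eats   [D ::= S two]
pop S two eats => pop pop D eats two eats   [S ::= pop D eats]
pop pop D eats two eats => pop pop S two eats two eats   [D ::= S two]
pop pop S two eats two eats => pop pop two D two eats two eats   [S ::= two D]
pop pop two D two eats two eats => pop pop two S pop two eats two eats   [D ::= S pop]
pop pop two S pop two eats two eats => pop pop two pop D eats pop two eats two eats   [S ::= pop D eats]
pop pop two pop D eats pop two eats two eats => pop pop two pop S pop eats pop two eats two eats   [D ::= S pop]
pop pop two pop S pop eats pop two eats two eats => pop pop two pop eats pop pop eats pop two eats two eats   [S ::= eats pop]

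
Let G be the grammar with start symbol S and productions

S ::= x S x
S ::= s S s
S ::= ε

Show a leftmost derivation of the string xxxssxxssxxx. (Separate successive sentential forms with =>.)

S => xSx   [S ::= x S x]
xSx => xxSxx   [S ::= x S x]
xxSxx => xxxSxxx   [S ::= x S x]
xxxSxxx => xxxsSsxxx   [S ::= s S s]
xxxsSsxxx => xxxssSssxxx   [S ::= s S s]
xxxssSssxxx => xxxssxSxssxxx   [S ::= x S x]
xxxssxSxssxxx => xxxssxxssxxx   [S ::= ε]

S => xSx => xxSxx => xxxSxxx => xxxsSsxxx => xxxssSssxxx => xxxssxSxssxxx => xxxssxxssxxx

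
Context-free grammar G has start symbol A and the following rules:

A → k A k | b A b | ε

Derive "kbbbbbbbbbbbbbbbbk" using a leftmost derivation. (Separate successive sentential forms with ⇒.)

A ⇒ kAk ⇒ kbAbk ⇒ kbbAbbk ⇒ kbbbAbbbk ⇒ kbbbbAbbbbk ⇒ kbbbbbAbbbbbk ⇒ kbbbbbbAbbbbbbk ⇒ kbbbbbbbAbbbbbbbk ⇒ kbbbbbbbbAbbbbbbbbk ⇒ kbbbbbbbbbbbbbbbbk

A ⇒ kAk   [A → k A k]
kAk ⇒ kbAbk   [A → b A b]
kbAbk ⇒ kbbAbbk   [A → b A b]
kbbAbbk ⇒ kbbbAbbbk   [A → b A b]
kbbbAbbbk ⇒ kbbbbAbbbbk   [A → b A b]
kbbbbAbbbbk ⇒ kbbbbbAbbbbbk   [A → b A b]
kbbbbbAbbbbbk ⇒ kbbbbbbAbbbbbbk   [A → b A b]
kbbbbbbAbbbbbbk ⇒ kbbbbbbbAbbbbbbbk   [A → b A b]
kbbbbbbbAbbbbbbbk ⇒ kbbbbbbbbAbbbbbbbbk   [A → b A b]
kbbbbbbbbAbbbbbbbbk ⇒ kbbbbbbbbbbbbbbbbk   [A → ε]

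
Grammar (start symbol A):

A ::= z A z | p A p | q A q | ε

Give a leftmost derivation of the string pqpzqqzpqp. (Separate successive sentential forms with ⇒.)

A ⇒ pAp   [A ::= p A p]
pAp ⇒ pqAqp   [A ::= q A q]
pqAqp ⇒ pqpApqp   [A ::= p A p]
pqpApqp ⇒ pqpzAzpqp   [A ::= z A z]
pqpzAzpqp ⇒ pqpzqAqzpqp   [A ::= q A q]
pqpzqAqzpqp ⇒ pqpzqqzpqp   [A ::= ε]

A ⇒ pAp ⇒ pqAqp ⇒ pqpApqp ⇒ pqpzAzpqp ⇒ pqpzqAqzpqp ⇒ pqpzqqzpqp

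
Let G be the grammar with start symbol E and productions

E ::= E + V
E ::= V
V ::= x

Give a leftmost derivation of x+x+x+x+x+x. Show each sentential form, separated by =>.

E => E+V => E+V+V => E+V+V+V => E+V+V+V+V => E+V+V+V+V+V => V+V+V+V+V+V => x+V+V+V+V+V => x+x+V+V+V+V => x+x+x+V+V+V => x+x+x+x+V+V => x+x+x+x+x+V => x+x+x+x+x+x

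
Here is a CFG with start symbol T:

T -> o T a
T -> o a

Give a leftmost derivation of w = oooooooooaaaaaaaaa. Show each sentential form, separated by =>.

T => oTa => ooTaa => oooTaaa => ooooTaaaa => oooooTaaaaa => ooooooTaaaaaa => oooooooTaaaaaaa => ooooooooTaaaaaaaa => oooooooooaaaaaaaaa

T => oTa   [T -> o T a]
oTa => ooTaa   [T -> o T a]
ooTaa => oooTaaa   [T -> o T a]
oooTaaa => ooooTaaaa   [T -> o T a]
ooooTaaaa => oooooTaaaaa   [T -> o T a]
oooooTaaaaa => ooooooTaaaaaa   [T -> o T a]
ooooooTaaaaaa => oooooooTaaaaaaa   [T -> o T a]
oooooooTaaaaaaa => ooooooooTaaaaaaaa   [T -> o T a]
ooooooooTaaaaaaaa => oooooooooaaaaaaaaa   [T -> o a]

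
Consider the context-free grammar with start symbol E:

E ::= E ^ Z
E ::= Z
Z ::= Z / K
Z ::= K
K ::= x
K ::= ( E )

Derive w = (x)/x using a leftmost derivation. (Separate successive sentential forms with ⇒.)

E ⇒ Z ⇒ Z/K ⇒ K/K ⇒ (E)/K ⇒ (Z)/K ⇒ (K)/K ⇒ (x)/K ⇒ (x)/x

E ⇒ Z   [E ::= Z]
Z ⇒ Z/K   [Z ::= Z / K]
Z/K ⇒ K/K   [Z ::= K]
K/K ⇒ (E)/K   [K ::= ( E )]
(E)/K ⇒ (Z)/K   [E ::= Z]
(Z)/K ⇒ (K)/K   [Z ::= K]
(K)/K ⇒ (x)/K   [K ::= x]
(x)/K ⇒ (x)/x   [K ::= x]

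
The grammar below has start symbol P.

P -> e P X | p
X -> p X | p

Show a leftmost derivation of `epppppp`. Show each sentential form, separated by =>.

P => ePX   [P -> e P X]
ePX => epX   [P -> p]
epX => eppX   [X -> p X]
eppX => epppX   [X -> p X]
epppX => eppppX   [X -> p X]
eppppX => epppppX   [X -> p X]
epppppX => epppppp   [X -> p]

P => ePX => epX => eppX => epppX => eppppX => epppppX => epppppp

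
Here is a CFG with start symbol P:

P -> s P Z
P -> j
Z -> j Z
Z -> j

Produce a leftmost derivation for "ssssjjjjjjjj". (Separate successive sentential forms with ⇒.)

P ⇒ sPZ   [P -> s P Z]
sPZ ⇒ ssPZZ   [P -> s P Z]
ssPZZ ⇒ sssPZZZ   [P -> s P Z]
sssPZZZ ⇒ ssssPZZZZ   [P -> s P Z]
ssssPZZZZ ⇒ ssssjZZZZ   [P -> j]
ssssjZZZZ ⇒ ssssjjZZZZ   [Z -> j Z]
ssssjjZZZZ ⇒ ssssjjjZZZ   [Z -> j]
ssssjjjZZZ ⇒ ssssjjjjZZ   [Z -> j]
ssssjjjjZZ ⇒ ssssjjjjjZZ   [Z -> j Z]
ssssjjjjjZZ ⇒ ssssjjjjjjZZ   [Z -> j Z]
ssssjjjjjjZZ ⇒ ssssjjjjjjjZ   [Z -> j]
ssssjjjjjjjZ ⇒ ssssjjjjjjjj   [Z -> j]

P ⇒ sPZ ⇒ ssPZZ ⇒ sssPZZZ ⇒ ssssPZZZZ ⇒ ssssjZZZZ ⇒ ssssjjZZZZ ⇒ ssssjjjZZZ ⇒ ssssjjjjZZ ⇒ ssssjjjjjZZ ⇒ ssssjjjjjjZZ ⇒ ssssjjjjjjjZ ⇒ ssssjjjjjjjj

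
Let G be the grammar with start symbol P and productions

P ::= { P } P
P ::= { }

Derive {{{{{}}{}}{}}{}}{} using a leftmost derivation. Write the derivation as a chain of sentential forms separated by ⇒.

P⇒{P}P⇒{{P}P}P⇒{{{P}P}P}P⇒{{{{P}P}P}P}P⇒{{{{{}}P}P}P}P⇒{{{{{}}{}}P}P}P⇒{{{{{}}{}}{}}P}P⇒{{{{{}}{}}{}}{}}P⇒{{{{{}}{}}{}}{}}{}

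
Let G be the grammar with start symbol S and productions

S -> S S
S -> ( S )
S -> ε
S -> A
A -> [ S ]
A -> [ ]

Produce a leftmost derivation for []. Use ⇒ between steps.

S ⇒ SS   [S -> S S]
SS ⇒ SSS   [S -> S S]
SSS ⇒ ASS   [S -> A]
ASS ⇒ []SS   [A -> [ ]]
[]SS ⇒ []S   [S -> ε]
[]S ⇒ []   [S -> ε]

S⇒SS⇒SSS⇒ASS⇒[]SS⇒[]S⇒[]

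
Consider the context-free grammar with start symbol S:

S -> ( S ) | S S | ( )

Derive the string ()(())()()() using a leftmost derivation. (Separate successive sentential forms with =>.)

S => SS => ()S => ()SS => ()SSS => ()SSSS => ()(S)SSS => ()(())SSS => ()(())()SS => ()(())()()S => ()(())()()()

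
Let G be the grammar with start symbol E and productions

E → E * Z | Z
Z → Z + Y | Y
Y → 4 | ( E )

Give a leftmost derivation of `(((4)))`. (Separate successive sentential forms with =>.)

E=>Z=>Y=>(E)=>(Z)=>(Y)=>((E))=>((Z))=>((Y))=>(((E)))=>(((Z)))=>(((Y)))=>(((4)))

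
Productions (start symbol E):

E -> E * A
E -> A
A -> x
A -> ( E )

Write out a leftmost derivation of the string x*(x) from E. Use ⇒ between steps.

E ⇒ E*A   [E -> E * A]
E*A ⇒ A*A   [E -> A]
A*A ⇒ x*A   [A -> x]
x*A ⇒ x*(E)   [A -> ( E )]
x*(E) ⇒ x*(A)   [E -> A]
x*(A) ⇒ x*(x)   [A -> x]

E ⇒ E*A ⇒ A*A ⇒ x*A ⇒ x*(E) ⇒ x*(A) ⇒ x*(x)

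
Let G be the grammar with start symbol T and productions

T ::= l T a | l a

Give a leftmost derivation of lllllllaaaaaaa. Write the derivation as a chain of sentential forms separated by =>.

T => lTa => llTaa => lllTaaa => llllTaaaa => lllllTaaaaa => llllllTaaaaaa => lllllllaaaaaaa

T => lTa   [T ::= l T a]
lTa => llTaa   [T ::= l T a]
llTaa => lllTaaa   [T ::= l T a]
lllTaaa => llllTaaaa   [T ::= l T a]
llllTaaaa => lllllTaaaaa   [T ::= l T a]
lllllTaaaaa => llllllTaaaaaa   [T ::= l T a]
llllllTaaaaaa => lllllllaaaaaaa   [T ::= l a]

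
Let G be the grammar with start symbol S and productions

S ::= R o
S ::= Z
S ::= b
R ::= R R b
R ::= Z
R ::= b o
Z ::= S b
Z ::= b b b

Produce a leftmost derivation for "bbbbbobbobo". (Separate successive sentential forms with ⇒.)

S ⇒ Ro   [S ::= R o]
Ro ⇒ RRbo   [R ::= R R b]
RRbo ⇒ RRbRbo   [R ::= R R b]
RRbRbo ⇒ ZRbRbo   [R ::= Z]
ZRbRbo ⇒ SbRbRbo   [Z ::= S b]
SbRbRbo ⇒ ZbRbRbo   [S ::= Z]
ZbRbRbo ⇒ SbbRbRbo   [Z ::= S b]
SbbRbRbo ⇒ ZbbRbRbo   [S ::= Z]
ZbbRbRbo ⇒ SbbbRbRbo   [Z ::= S b]
SbbbRbRbo ⇒ bbbbRbRbo   [S ::= b]
bbbbRbRbo ⇒ bbbbbobRbo   [R ::= b o]
bbbbbobRbo ⇒ bbbbbobbobo   [R ::= b o]

S⇒Ro⇒RRbo⇒RRbRbo⇒ZRbRbo⇒SbRbRbo⇒ZbRbRbo⇒SbbRbRbo⇒ZbbRbRbo⇒SbbbRbRbo⇒bbbbRbRbo⇒bbbbbobRbo⇒bbbbbobbobo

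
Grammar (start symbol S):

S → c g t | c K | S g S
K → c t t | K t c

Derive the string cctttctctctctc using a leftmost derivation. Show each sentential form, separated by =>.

S => cK   [S → c K]
cK => cKtc   [K → K t c]
cKtc => cKtctc   [K → K t c]
cKtctc => cKtctctc   [K → K t c]
cKtctctc => cKtctctctc   [K → K t c]
cKtctctctc => cKtctctctctc   [K → K t c]
cKtctctctctc => cctttctctctctc   [K → c t t]

S => cK => cKtc => cKtctc => cKtctctc => cKtctctctc => cKtctctctctc => cctttctctctctc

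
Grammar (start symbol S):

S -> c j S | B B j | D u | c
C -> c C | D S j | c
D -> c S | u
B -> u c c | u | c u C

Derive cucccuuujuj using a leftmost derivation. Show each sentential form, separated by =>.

S => BBj   [S -> B B j]
BBj => cuCBj   [B -> c u C]
cuCBj => cucCBj   [C -> c C]
cucCBj => cuccCBj   [C -> c C]
cuccCBj => cucccCBj   [C -> c C]
cucccCBj => cucccDSjBj   [C -> D S j]
cucccDSjBj => cucccuSjBj   [D -> u]
cucccuSjBj => cucccuDujBj   [S -> D u]
cucccuDujBj => cucccuuujBj   [D -> u]
cucccuuujBj => cucccuuujuj   [B -> u]

S => BBj => cuCBj => cucCBj => cuccCBj => cucccCBj => cucccDSjBj => cucccuSjBj => cucccuDujBj => cucccuuujBj => cucccuuujuj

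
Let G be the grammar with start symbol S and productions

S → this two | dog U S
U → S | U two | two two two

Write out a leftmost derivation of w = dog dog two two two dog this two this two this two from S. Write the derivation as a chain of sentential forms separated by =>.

S => dog U S => dog S S => dog dog U S S => dog dog two two two S S => dog dog two two two dog U S S => dog dog two two two dog S S S => dog dog two two two dog this two S S => dog dog two two two dog this two this two S => dog dog two two two dog this two this two this two

S => dog U S   [S → dog U S]
dog U S => dog S S   [U → S]
dog S S => dog dog U S S   [S → dog U S]
dog dog U S S => dog dog two two two S S   [U → two two two]
dog dog two two two S S => dog dog two two two dog U S S   [S → dog U S]
dog dog two two two dog U S S => dog dog two two two dog S S S   [U → S]
dog dog two two two dog S S S => dog dog two two two dog this two S S   [S → this two]
dog dog two two two dog this two S S => dog dog two two two dog this two this two S   [S → this two]
dog dog two two two dog this two this two S => dog dog two two two dog this two this two this two   [S → this two]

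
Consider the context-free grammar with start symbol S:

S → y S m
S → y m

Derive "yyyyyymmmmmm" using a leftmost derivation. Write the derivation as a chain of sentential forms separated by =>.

S => ySm   [S → y S m]
ySm => yySmm   [S → y S m]
yySmm => yyySmmm   [S → y S m]
yyySmmm => yyyySmmmm   [S → y S m]
yyyySmmmm => yyyyySmmmmm   [S → y S m]
yyyyySmmmmm => yyyyyymmmmmm   [S → y m]

S=>ySm=>yySmm=>yyySmmm=>yyyySmmmm=>yyyyySmmmmm=>yyyyyymmmmmm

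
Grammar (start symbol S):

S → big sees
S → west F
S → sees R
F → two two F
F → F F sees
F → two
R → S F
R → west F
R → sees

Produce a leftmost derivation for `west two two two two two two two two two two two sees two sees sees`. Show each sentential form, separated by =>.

S => west F   [S → west F]
west F => west two two F   [F → two two F]
west two two F => west two two F F sees   [F → F F sees]
west two two F F sees => west two two two two F F sees   [F → two two F]
west two two two two F F sees => west two two two two two two F F sees   [F → two two F]
west two two two two two two F F sees => west two two two two two two two F sees   [F → two]
west two two two two two two two F sees => west two two two two two two two F F sees sees   [F → F F sees]
west two two two two two two two F F sees sees => west two two two two two two two two two F F sees sees   [F → two two F]
west two two two two two two two two two F F sees sees => west two two two two two two two two two F F sees F sees sees   [F → F F sees]
west two two two two two two two two two F F sees F sees sees => west two two two two two two two two two two F sees F sees sees   [F → two]
west two two two two two two two two two two F sees F sees sees => west two two two two two two two two two two two sees F sees sees   [F → two]
west two two two two two two two two two two two sees F sees sees => west two two two two two two two two two two two sees two sees sees   [F → two]

S => west F => west two two F => west two two F F sees => west two two two two F F sees => west two two two two two two F F sees => west two two two two two two two F sees => west two two two two two two two F F sees sees => west two two two two two two two two two F F sees sees => west two two two two two two two two two F F sees F sees sees => west two two two two two two two two two two F sees F sees sees => west two two two two two two two two two two two sees F sees sees => west two two two two two two two two two two two sees two sees sees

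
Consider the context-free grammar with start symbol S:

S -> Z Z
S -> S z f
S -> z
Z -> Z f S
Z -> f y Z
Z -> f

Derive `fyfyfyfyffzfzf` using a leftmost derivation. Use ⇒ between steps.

S⇒Szf⇒ZZzf⇒fyZZzf⇒fyfyZZzf⇒fyfyfyZZzf⇒fyfyfyZfSZzf⇒fyfyfyfyZfSZzf⇒fyfyfyfyffSZzf⇒fyfyfyfyffzZzf⇒fyfyfyfyffzfzf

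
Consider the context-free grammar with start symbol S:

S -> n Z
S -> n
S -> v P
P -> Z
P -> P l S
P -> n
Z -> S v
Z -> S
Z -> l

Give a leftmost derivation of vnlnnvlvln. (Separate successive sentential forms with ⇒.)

S⇒vP⇒vPlS⇒vPlSlS⇒vZlSlS⇒vSlSlS⇒vnlSlS⇒vnlnZlS⇒vnlnSlS⇒vnlnnZlS⇒vnlnnSvlS⇒vnlnnvPvlS⇒vnlnnvZvlS⇒vnlnnvlvlS⇒vnlnnvlvln

S ⇒ vP   [S -> v P]
vP ⇒ vPlS   [P -> P l S]
vPlS ⇒ vPlSlS   [P -> P l S]
vPlSlS ⇒ vZlSlS   [P -> Z]
vZlSlS ⇒ vSlSlS   [Z -> S]
vSlSlS ⇒ vnlSlS   [S -> n]
vnlSlS ⇒ vnlnZlS   [S -> n Z]
vnlnZlS ⇒ vnlnSlS   [Z -> S]
vnlnSlS ⇒ vnlnnZlS   [S -> n Z]
vnlnnZlS ⇒ vnlnnSvlS   [Z -> S v]
vnlnnSvlS ⇒ vnlnnvPvlS   [S -> v P]
vnlnnvPvlS ⇒ vnlnnvZvlS   [P -> Z]
vnlnnvZvlS ⇒ vnlnnvlvlS   [Z -> l]
vnlnnvlvlS ⇒ vnlnnvlvln   [S -> n]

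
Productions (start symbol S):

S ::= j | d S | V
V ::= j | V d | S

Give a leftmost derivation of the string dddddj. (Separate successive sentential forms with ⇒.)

S ⇒ dS ⇒ ddS ⇒ dddS ⇒ ddddS ⇒ dddddS ⇒ dddddj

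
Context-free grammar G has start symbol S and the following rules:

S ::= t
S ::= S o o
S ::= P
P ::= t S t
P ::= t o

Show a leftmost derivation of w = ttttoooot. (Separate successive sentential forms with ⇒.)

S ⇒ P ⇒ tSt ⇒ tSoot ⇒ tSoooot ⇒ tPoooot ⇒ ttStoooot ⇒ ttttoooot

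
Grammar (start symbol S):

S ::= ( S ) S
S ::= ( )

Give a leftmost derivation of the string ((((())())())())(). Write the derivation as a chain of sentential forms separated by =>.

S => (S)S   [S ::= ( S ) S]
(S)S => ((S)S)S   [S ::= ( S ) S]
((S)S)S => (((S)S)S)S   [S ::= ( S ) S]
(((S)S)S)S => ((((S)S)S)S)S   [S ::= ( S ) S]
((((S)S)S)S)S => ((((())S)S)S)S   [S ::= ( )]
((((())S)S)S)S => ((((())())S)S)S   [S ::= ( )]
((((())())S)S)S => ((((())())())S)S   [S ::= ( )]
((((())())())S)S => ((((())())())())S   [S ::= ( )]
((((())())())())S => ((((())())())())()   [S ::= ( )]

S => (S)S => ((S)S)S => (((S)S)S)S => ((((S)S)S)S)S => ((((())S)S)S)S => ((((())())S)S)S => ((((())())())S)S => ((((())())())())S => ((((())())())())()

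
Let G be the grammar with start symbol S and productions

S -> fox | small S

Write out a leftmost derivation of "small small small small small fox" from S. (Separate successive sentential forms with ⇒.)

S ⇒ small S ⇒ small small S ⇒ small small small S ⇒ small small small small S ⇒ small small small small small S ⇒ small small small small small fox

S ⇒ small S   [S -> small S]
small S ⇒ small small S   [S -> small S]
small small S ⇒ small small small S   [S -> small S]
small small small S ⇒ small small small small S   [S -> small S]
small small small small S ⇒ small small small small small S   [S -> small S]
small small small small small S ⇒ small small small small small fox   [S -> fox]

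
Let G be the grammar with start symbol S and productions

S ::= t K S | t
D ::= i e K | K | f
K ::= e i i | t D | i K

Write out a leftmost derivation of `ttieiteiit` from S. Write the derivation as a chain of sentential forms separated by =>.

S => tKS   [S ::= t K S]
tKS => ttDS   [K ::= t D]
ttDS => ttieKS   [D ::= i e K]
ttieKS => ttieiKS   [K ::= i K]
ttieiKS => ttieitDS   [K ::= t D]
ttieitDS => ttieitKS   [D ::= K]
ttieitKS => ttieiteiiS   [K ::= e i i]
ttieiteiiS => ttieiteiit   [S ::= t]

S=>tKS=>ttDS=>ttieKS=>ttieiKS=>ttieitDS=>ttieitKS=>ttieiteiiS=>ttieiteiit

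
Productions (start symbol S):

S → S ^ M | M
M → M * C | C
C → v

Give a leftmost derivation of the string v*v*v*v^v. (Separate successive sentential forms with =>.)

S => S^M => M^M => M*C^M => M*C*C^M => M*C*C*C^M => C*C*C*C^M => v*C*C*C^M => v*v*C*C^M => v*v*v*C^M => v*v*v*v^M => v*v*v*v^C => v*v*v*v^v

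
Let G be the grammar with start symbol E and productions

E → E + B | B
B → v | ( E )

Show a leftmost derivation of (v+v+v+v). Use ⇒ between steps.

E⇒B⇒(E)⇒(E+B)⇒(E+B+B)⇒(E+B+B+B)⇒(B+B+B+B)⇒(v+B+B+B)⇒(v+v+B+B)⇒(v+v+v+B)⇒(v+v+v+v)

E ⇒ B   [E → B]
B ⇒ (E)   [B → ( E )]
(E) ⇒ (E+B)   [E → E + B]
(E+B) ⇒ (E+B+B)   [E → E + B]
(E+B+B) ⇒ (E+B+B+B)   [E → E + B]
(E+B+B+B) ⇒ (B+B+B+B)   [E → B]
(B+B+B+B) ⇒ (v+B+B+B)   [B → v]
(v+B+B+B) ⇒ (v+v+B+B)   [B → v]
(v+v+B+B) ⇒ (v+v+v+B)   [B → v]
(v+v+v+B) ⇒ (v+v+v+v)   [B → v]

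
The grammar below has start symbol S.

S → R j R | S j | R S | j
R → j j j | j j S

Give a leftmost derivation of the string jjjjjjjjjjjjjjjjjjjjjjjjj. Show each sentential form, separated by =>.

S => Sj   [S → S j]
Sj => RSj   [S → R S]
RSj => jjjSj   [R → j j j]
jjjSj => jjjRjRj   [S → R j R]
jjjRjRj => jjjjjSjRj   [R → j j S]
jjjjjSjRj => jjjjjSjjRj   [S → S j]
jjjjjSjjRj => jjjjjSjjjRj   [S → S j]
jjjjjSjjjRj => jjjjjRjRjjjRj   [S → R j R]
jjjjjRjRjjjRj => jjjjjjjSjRjjjRj   [R → j j S]
jjjjjjjSjRjjjRj => jjjjjjjRjRjRjjjRj   [S → R j R]
jjjjjjjRjRjRjjjRj => jjjjjjjjjjjRjRjjjRj   [R → j j j]
jjjjjjjjjjjRjRjjjRj => jjjjjjjjjjjjjjjRjjjRj   [R → j j j]
jjjjjjjjjjjjjjjRjjjRj => jjjjjjjjjjjjjjjjjjjjjRj   [R → j j j]
jjjjjjjjjjjjjjjjjjjjjRj => jjjjjjjjjjjjjjjjjjjjjjjjj   [R → j j j]

S => Sj => RSj => jjjSj => jjjRjRj => jjjjjSjRj => jjjjjSjjRj => jjjjjSjjjRj => jjjjjRjRjjjRj => jjjjjjjSjRjjjRj => jjjjjjjRjRjRjjjRj => jjjjjjjjjjjRjRjjjRj => jjjjjjjjjjjjjjjRjjjRj => jjjjjjjjjjjjjjjjjjjjjRj => jjjjjjjjjjjjjjjjjjjjjjjjj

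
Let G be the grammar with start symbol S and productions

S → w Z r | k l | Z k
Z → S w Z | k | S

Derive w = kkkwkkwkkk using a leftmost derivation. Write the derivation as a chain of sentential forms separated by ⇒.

S ⇒ Zk   [S → Z k]
Zk ⇒ SwZk   [Z → S w Z]
SwZk ⇒ ZkwZk   [S → Z k]
ZkwZk ⇒ SwZkwZk   [Z → S w Z]
SwZkwZk ⇒ ZkwZkwZk   [S → Z k]
ZkwZkwZk ⇒ SkwZkwZk   [Z → S]
SkwZkwZk ⇒ ZkkwZkwZk   [S → Z k]
ZkkwZkwZk ⇒ kkkwZkwZk   [Z → k]
kkkwZkwZk ⇒ kkkwkkwZk   [Z → k]
kkkwkkwZk ⇒ kkkwkkwSk   [Z → S]
kkkwkkwSk ⇒ kkkwkkwZkk   [S → Z k]
kkkwkkwZkk ⇒ kkkwkkwkkk   [Z → k]

S ⇒ Zk ⇒ SwZk ⇒ ZkwZk ⇒ SwZkwZk ⇒ ZkwZkwZk ⇒ SkwZkwZk ⇒ ZkkwZkwZk ⇒ kkkwZkwZk ⇒ kkkwkkwZk ⇒ kkkwkkwSk ⇒ kkkwkkwZkk ⇒ kkkwkkwkkk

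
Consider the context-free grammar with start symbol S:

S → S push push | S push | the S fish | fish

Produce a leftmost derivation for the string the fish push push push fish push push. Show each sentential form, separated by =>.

S => S push push => the S fish push push => the S push push fish push push => the S push push push fish push push => the fish push push push fish push push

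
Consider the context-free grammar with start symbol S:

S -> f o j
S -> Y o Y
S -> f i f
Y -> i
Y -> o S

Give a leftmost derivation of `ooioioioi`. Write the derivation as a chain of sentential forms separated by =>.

S=>YoY=>oSoY=>oYoYoY=>ooSoYoY=>ooYoYoYoY=>ooioYoYoY=>ooioioYoY=>ooioioioY=>ooioioioi

S => YoY   [S -> Y o Y]
YoY => oSoY   [Y -> o S]
oSoY => oYoYoY   [S -> Y o Y]
oYoYoY => ooSoYoY   [Y -> o S]
ooSoYoY => ooYoYoYoY   [S -> Y o Y]
ooYoYoYoY => ooioYoYoY   [Y -> i]
ooioYoYoY => ooioioYoY   [Y -> i]
ooioioYoY => ooioioioY   [Y -> i]
ooioioioY => ooioioioi   [Y -> i]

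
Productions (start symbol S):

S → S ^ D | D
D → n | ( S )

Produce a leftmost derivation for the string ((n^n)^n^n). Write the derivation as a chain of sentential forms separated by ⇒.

S ⇒ D   [S → D]
D ⇒ (S)   [D → ( S )]
(S) ⇒ (S^D)   [S → S ^ D]
(S^D) ⇒ (S^D^D)   [S → S ^ D]
(S^D^D) ⇒ (D^D^D)   [S → D]
(D^D^D) ⇒ ((S)^D^D)   [D → ( S )]
((S)^D^D) ⇒ ((S^D)^D^D)   [S → S ^ D]
((S^D)^D^D) ⇒ ((D^D)^D^D)   [S → D]
((D^D)^D^D) ⇒ ((n^D)^D^D)   [D → n]
((n^D)^D^D) ⇒ ((n^n)^D^D)   [D → n]
((n^n)^D^D) ⇒ ((n^n)^n^D)   [D → n]
((n^n)^n^D) ⇒ ((n^n)^n^n)   [D → n]

S ⇒ D ⇒ (S) ⇒ (S^D) ⇒ (S^D^D) ⇒ (D^D^D) ⇒ ((S)^D^D) ⇒ ((S^D)^D^D) ⇒ ((D^D)^D^D) ⇒ ((n^D)^D^D) ⇒ ((n^n)^D^D) ⇒ ((n^n)^n^D) ⇒ ((n^n)^n^n)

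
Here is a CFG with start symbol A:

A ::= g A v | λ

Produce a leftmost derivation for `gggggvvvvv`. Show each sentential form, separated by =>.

A => gAv   [A ::= g A v]
gAv => ggAvv   [A ::= g A v]
ggAvv => gggAvvv   [A ::= g A v]
gggAvvv => ggggAvvvv   [A ::= g A v]
ggggAvvvv => gggggAvvvvv   [A ::= g A v]
gggggAvvvvv => gggggvvvvv   [A ::= λ]

A => gAv => ggAvv => gggAvvv => ggggAvvvv => gggggAvvvvv => gggggvvvvv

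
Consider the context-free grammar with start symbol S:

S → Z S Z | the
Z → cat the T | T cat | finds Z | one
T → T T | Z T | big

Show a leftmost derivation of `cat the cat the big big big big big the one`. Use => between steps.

S => Z S Z => cat the T S Z => cat the T T S Z => cat the T T T S Z => cat the T T T T S Z => cat the Z T T T T S Z => cat the cat the T T T T T S Z => cat the cat the big T T T T S Z => cat the cat the big big T T T S Z => cat the cat the big big big T T S Z => cat the cat the big big big big T S Z => cat the cat the big big big big big S Z => cat the cat the big big big big big the Z => cat the cat the big big big big big the one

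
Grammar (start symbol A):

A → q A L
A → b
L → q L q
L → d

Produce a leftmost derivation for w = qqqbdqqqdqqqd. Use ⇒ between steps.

A⇒qAL⇒qqALL⇒qqqALLL⇒qqqbLLL⇒qqqbdLL⇒qqqbdqLqL⇒qqqbdqqLqqL⇒qqqbdqqqLqqqL⇒qqqbdqqqdqqqL⇒qqqbdqqqdqqqd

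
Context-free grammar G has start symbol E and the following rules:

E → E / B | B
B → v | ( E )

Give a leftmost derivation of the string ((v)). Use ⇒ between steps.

E ⇒ B   [E → B]
B ⇒ (E)   [B → ( E )]
(E) ⇒ (B)   [E → B]
(B) ⇒ ((E))   [B → ( E )]
((E)) ⇒ ((B))   [E → B]
((B)) ⇒ ((v))   [B → v]

E ⇒ B ⇒ (E) ⇒ (B) ⇒ ((E)) ⇒ ((B)) ⇒ ((v))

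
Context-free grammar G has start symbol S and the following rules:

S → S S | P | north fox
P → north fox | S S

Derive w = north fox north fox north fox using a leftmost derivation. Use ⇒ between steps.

S ⇒ S S ⇒ P S ⇒ S S S ⇒ north fox S S ⇒ north fox north fox S ⇒ north fox north fox north fox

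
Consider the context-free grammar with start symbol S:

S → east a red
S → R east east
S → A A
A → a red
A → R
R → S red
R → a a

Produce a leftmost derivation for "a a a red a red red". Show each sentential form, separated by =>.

S => A A => R A => a a A => a a R => a a S red => a a A A red => a a a red A red => a a a red a red red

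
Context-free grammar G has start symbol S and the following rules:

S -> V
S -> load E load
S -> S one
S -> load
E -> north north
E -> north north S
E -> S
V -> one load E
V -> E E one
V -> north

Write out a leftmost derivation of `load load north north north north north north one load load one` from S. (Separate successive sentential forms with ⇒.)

S ⇒ S one   [S -> S one]
S one ⇒ load E load one   [S -> load E load]
load E load one ⇒ load S load one   [E -> S]
load S load one ⇒ load load E load load one   [S -> load E load]
load load E load load one ⇒ load load north north S load load one   [E -> north north S]
load load north north S load load one ⇒ load load north north V load load one   [S -> V]
load load north north V load load one ⇒ load load north north E E one load load one   [V -> E E one]
load load north north E E one load load one ⇒ load load north north north north E one load load one   [E -> north north]
load load north north north north E one load load one ⇒ load load north north north north north north one load load one   [E -> north north]

S ⇒ S one ⇒ load E load one ⇒ load S load one ⇒ load load E load load one ⇒ load load north north S load load one ⇒ load load north north V load load one ⇒ load load north north E E one load load one ⇒ load load north north north north E one load load one ⇒ load load north north north north north north one load load one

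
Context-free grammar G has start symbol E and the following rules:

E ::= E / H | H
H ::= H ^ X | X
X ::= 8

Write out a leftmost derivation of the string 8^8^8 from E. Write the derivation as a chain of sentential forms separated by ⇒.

E ⇒ H ⇒ H^X ⇒ H^X^X ⇒ X^X^X ⇒ 8^X^X ⇒ 8^8^X ⇒ 8^8^8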